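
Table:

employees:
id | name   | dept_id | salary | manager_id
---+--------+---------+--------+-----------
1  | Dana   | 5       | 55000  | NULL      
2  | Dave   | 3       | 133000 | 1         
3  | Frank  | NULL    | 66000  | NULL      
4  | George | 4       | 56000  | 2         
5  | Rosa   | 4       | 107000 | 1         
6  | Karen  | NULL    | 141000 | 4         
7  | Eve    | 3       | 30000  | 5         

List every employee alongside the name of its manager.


This is a self-join: employees is joined to a second copy of itself, matching each row's manager_id to another row's id. Use LEFT JOIN so rows with manager_id=NULL are kept.
  - employee 1 (Dana): manager_id=NULL -> NULL
  - employee 2 (Dave): manager_id=1 -> Dana
  - employee 3 (Frank): manager_id=NULL -> NULL
  - employee 4 (George): manager_id=2 -> Dave
  - employee 5 (Rosa): manager_id=1 -> Dana
  - employee 6 (Karen): manager_id=4 -> George
  - employee 7 (Eve): manager_id=5 -> Rosa

SQL:
SELECT a.name AS item, b.name AS manager
FROM employees a
LEFT JOIN employees b ON a.manager_id = b.id

Result:
item   | manager
-------+--------
Dana   | NULL   
Dave   | Dana   
Frank  | NULL   
George | Dave   
Rosa   | Dana   
Karen  | George 
Eve    | Rosa   


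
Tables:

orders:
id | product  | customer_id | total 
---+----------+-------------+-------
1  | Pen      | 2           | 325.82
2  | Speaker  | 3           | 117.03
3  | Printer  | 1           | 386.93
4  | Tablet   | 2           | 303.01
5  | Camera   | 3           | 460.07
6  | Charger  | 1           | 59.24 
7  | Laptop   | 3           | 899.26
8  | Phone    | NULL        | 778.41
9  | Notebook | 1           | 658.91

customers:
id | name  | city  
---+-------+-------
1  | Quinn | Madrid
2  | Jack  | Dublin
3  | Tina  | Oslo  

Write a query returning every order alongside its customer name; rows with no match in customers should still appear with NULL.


LEFT JOIN keeps every row from orders (the left table); where customer_id has no match in customers, the customer columns become NULL. Walk through each order:
  - order 1 (Pen): customer_id=2 -> matches Jack
  - order 2 (Speaker): customer_id=3 -> matches Tina
  - order 3 (Printer): customer_id=1 -> matches Quinn
  - order 4 (Tablet): customer_id=2 -> matches Jack
  - order 5 (Camera): customer_id=3 -> matches Tina
  - order 6 (Charger): customer_id=1 -> matches Quinn
  - order 7 (Laptop): customer_id=3 -> matches Tina
  - order 8 (Phone): customer_id=NULL, no match -> kept with NULL
  - order 9 (Notebook): customer_id=1 -> matches Quinn
All 9 rows appear; 1 has NULL customer.

SQL:
SELECT a.product, b.name AS customer
FROM orders a
LEFT JOIN customers b ON a.customer_id = b.id

Result:
product  | customer
---------+---------
Pen      | Jack    
Speaker  | Tina    
Printer  | Quinn   
Tablet   | Jack    
Camera   | Tina    
Charger  | Quinn   
Laptop   | Tina    
Phone    | NULL    
Notebook | Quinn   


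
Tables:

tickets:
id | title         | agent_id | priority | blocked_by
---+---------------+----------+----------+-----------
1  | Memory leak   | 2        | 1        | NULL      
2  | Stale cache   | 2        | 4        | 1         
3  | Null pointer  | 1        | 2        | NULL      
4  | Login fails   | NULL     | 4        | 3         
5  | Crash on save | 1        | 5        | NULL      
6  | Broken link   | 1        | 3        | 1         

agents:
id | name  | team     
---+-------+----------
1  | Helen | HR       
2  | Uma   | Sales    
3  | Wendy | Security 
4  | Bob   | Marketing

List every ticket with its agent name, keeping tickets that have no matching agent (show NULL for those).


LEFT JOIN keeps every row from tickets (the left table); where agent_id has no match in agents, the agent columns become NULL. Walk through each ticket:
  - ticket 1 (Memory leak): agent_id=2 -> matches Uma
  - ticket 2 (Stale cache): agent_id=2 -> matches Uma
  - ticket 3 (Null pointer): agent_id=1 -> matches Helen
  - ticket 4 (Login fails): agent_id=NULL, no match -> kept with NULL
  - ticket 5 (Crash on save): agent_id=1 -> matches Helen
  - ticket 6 (Broken link): agent_id=1 -> matches Helen
All 6 rows appear; 1 has NULL agent.

SQL:
SELECT a.title, b.name AS agent
FROM tickets a
LEFT JOIN agents b ON a.agent_id = b.id

Result:
title         | agent
--------------+------
Memory leak   | Uma  
Stale cache   | Uma  
Null pointer  | Helen
Login fails   | NULL 
Crash on save | Helen
Broken link   | Helen


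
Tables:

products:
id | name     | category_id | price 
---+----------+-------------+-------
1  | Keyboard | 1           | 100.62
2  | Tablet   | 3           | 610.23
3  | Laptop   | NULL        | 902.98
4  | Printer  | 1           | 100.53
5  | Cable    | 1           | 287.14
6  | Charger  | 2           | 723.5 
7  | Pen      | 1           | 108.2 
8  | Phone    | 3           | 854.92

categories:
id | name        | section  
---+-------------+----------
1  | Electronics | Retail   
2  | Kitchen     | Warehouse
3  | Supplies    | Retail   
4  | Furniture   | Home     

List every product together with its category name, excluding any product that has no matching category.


INNER JOIN keeps only products rows whose category_id matches an id in categories. Walk through each product:
  - product 1 (Keyboard): category_id=1 -> matches Electronics
  - product 2 (Tablet): category_id=3 -> matches Supplies
  - product 3 (Laptop): category_id=NULL, no match -> dropped
  - product 4 (Printer): category_id=1 -> matches Electronics
  - product 5 (Cable): category_id=1 -> matches Electronics
  - product 6 (Charger): category_id=2 -> matches Kitchen
  - product 7 (Pen): category_id=1 -> matches Electronics
  - product 8 (Phone): category_id=3 -> matches Supplies
So 1 of 8 rows is dropped.

SQL:
SELECT a.name, b.name AS category
FROM products a
INNER JOIN categories b ON a.category_id = b.id

Result:
name     | category   
---------+------------
Keyboard | Electronics
Tablet   | Supplies   
Printer  | Electronics
Cable    | Electronics
Charger  | Kitchen    
Pen      | Electronics
Phone    | Supplies   


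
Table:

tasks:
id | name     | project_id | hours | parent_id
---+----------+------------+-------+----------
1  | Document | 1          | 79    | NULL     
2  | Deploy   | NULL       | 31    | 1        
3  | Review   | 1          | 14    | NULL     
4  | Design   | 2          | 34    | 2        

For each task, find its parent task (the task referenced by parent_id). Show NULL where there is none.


This is a self-join: tasks is joined to a second copy of itself, matching each row's parent_id to another row's id. Use LEFT JOIN so rows with parent_id=NULL are kept.
  - task 1 (Document): parent_id=NULL -> NULL
  - task 2 (Deploy): parent_id=1 -> Document
  - task 3 (Review): parent_id=NULL -> NULL
  - task 4 (Design): parent_id=2 -> Deploy

SQL:
SELECT a.name AS item, b.name AS parent
FROM tasks a
LEFT JOIN tasks b ON a.parent_id = b.id

Result:
item     | parent  
---------+---------
Document | NULL    
Deploy   | Document
Review   | NULL    
Design   | Deploy  


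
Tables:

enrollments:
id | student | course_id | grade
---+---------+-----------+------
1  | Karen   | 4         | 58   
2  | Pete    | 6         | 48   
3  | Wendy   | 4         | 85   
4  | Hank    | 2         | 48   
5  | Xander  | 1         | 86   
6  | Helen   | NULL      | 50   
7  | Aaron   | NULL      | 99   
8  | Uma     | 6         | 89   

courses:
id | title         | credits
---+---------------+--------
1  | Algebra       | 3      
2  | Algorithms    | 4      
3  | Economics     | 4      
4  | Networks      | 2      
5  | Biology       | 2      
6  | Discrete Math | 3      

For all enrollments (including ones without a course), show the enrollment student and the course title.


LEFT JOIN keeps every row from enrollments (the left table); where course_id has no match in courses, the course columns become NULL. Walk through each enrollment:
  - enrollment 1 (Karen): course_id=4 -> matches Networks
  - enrollment 2 (Pete): course_id=6 -> matches Discrete Math
  - enrollment 3 (Wendy): course_id=4 -> matches Networks
  - enrollment 4 (Hank): course_id=2 -> matches Algorithms
  - enrollment 5 (Xander): course_id=1 -> matches Algebra
  - enrollment 6 (Helen): course_id=NULL, no match -> kept with NULL
  - enrollment 7 (Aaron): course_id=NULL, no match -> kept with NULL
  - enrollment 8 (Uma): course_id=6 -> matches Discrete Math
All 8 rows appear; 2 have NULL course.

SQL:
SELECT a.student, b.title AS course
FROM enrollments a
LEFT JOIN courses b ON a.course_id = b.id

Result:
student | course       
--------+--------------
Karen   | Networks     
Pete    | Discrete Math
Wendy   | Networks     
Hank    | Algorithms   
Xander  | Algebra      
Helen   | NULL         
Aaron   | NULL         
Uma     | Discrete Math


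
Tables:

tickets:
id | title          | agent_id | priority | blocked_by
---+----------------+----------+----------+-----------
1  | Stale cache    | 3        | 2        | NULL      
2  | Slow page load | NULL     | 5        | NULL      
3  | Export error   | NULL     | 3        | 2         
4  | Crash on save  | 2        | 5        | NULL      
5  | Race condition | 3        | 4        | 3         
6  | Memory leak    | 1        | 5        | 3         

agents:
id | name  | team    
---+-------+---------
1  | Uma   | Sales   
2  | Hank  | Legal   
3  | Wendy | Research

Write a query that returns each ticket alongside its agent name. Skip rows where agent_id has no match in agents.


INNER JOIN keeps only tickets rows whose agent_id matches an id in agents. Walk through each ticket:
  - ticket 1 (Stale cache): agent_id=3 -> matches Wendy
  - ticket 2 (Slow page load): agent_id=NULL, no match -> dropped
  - ticket 3 (Export error): agent_id=NULL, no match -> dropped
  - ticket 4 (Crash on save): agent_id=2 -> matches Hank
  - ticket 5 (Race condition): agent_id=3 -> matches Wendy
  - ticket 6 (Memory leak): agent_id=1 -> matches Uma
So 2 of 6 rows are dropped.

SQL:
SELECT a.title, b.name AS agent
FROM tickets a
INNER JOIN agents b ON a.agent_id = b.id

Result:
title          | agent
---------------+------
Stale cache    | Wendy
Crash on save  | Hank 
Race condition | Wendy
Memory leak    | Uma  


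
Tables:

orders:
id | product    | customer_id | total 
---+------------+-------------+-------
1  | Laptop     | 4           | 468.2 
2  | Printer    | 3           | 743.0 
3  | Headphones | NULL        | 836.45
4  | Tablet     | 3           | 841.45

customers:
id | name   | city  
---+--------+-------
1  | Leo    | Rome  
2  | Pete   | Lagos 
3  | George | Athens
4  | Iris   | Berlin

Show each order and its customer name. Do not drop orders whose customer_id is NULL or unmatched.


LEFT JOIN keeps every row from orders (the left table); where customer_id has no match in customers, the customer columns become NULL. Walk through each order:
  - order 1 (Laptop): customer_id=4 -> matches Iris
  - order 2 (Printer): customer_id=3 -> matches George
  - order 3 (Headphones): customer_id=NULL, no match -> kept with NULL
  - order 4 (Tablet): customer_id=3 -> matches George
All 4 rows appear; 1 has NULL customer.

SQL:
SELECT a.product, b.name AS customer
FROM orders a
LEFT JOIN customers b ON a.customer_id = b.id

Result:
product    | customer
-----------+---------
Laptop     | Iris    
Printer    | George  
Headphones | NULL    
Tablet     | George  


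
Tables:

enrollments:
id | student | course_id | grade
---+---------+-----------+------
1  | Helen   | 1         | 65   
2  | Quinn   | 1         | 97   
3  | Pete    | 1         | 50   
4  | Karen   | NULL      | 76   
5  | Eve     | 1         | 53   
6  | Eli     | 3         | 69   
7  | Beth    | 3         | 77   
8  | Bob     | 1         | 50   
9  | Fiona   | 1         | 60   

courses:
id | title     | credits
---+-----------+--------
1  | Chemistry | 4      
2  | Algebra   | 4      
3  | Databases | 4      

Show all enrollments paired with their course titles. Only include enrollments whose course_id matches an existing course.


INNER JOIN keeps only enrollments rows whose course_id matches an id in courses. Walk through each enrollment:
  - enrollment 1 (Helen): course_id=1 -> matches Chemistry
  - enrollment 2 (Quinn): course_id=1 -> matches Chemistry
  - enrollment 3 (Pete): course_id=1 -> matches Chemistry
  - enrollment 4 (Karen): course_id=NULL, no match -> dropped
  - enrollment 5 (Eve): course_id=1 -> matches Chemistry
  - enrollment 6 (Eli): course_id=3 -> matches Databases
  - enrollment 7 (Beth): course_id=3 -> matches Databases
  - enrollment 8 (Bob): course_id=1 -> matches Chemistry
  - enrollment 9 (Fiona): course_id=1 -> matches Chemistry
So 1 of 9 rows is dropped.

SQL:
SELECT a.student, b.title AS course
FROM enrollments a
INNER JOIN courses b ON a.course_id = b.id

Result:
student | course   
--------+----------
Helen   | Chemistry
Quinn   | Chemistry
Pete    | Chemistry
Eve     | Chemistry
Eli     | Databases
Beth    | Databases
Bob     | Chemistry
Fiona   | Chemistry


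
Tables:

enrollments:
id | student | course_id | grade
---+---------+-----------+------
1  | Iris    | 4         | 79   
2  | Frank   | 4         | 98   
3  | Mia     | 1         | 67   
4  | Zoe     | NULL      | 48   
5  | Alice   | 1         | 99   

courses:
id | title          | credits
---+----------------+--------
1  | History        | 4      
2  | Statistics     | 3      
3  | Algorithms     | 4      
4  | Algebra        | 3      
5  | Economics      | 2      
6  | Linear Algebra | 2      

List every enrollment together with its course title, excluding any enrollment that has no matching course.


INNER JOIN keeps only enrollments rows whose course_id matches an id in courses. Walk through each enrollment:
  - enrollment 1 (Iris): course_id=4 -> matches Algebra
  - enrollment 2 (Frank): course_id=4 -> matches Algebra
  - enrollment 3 (Mia): course_id=1 -> matches History
  - enrollment 4 (Zoe): course_id=NULL, no match -> dropped
  - enrollment 5 (Alice): course_id=1 -> matches History
So 1 of 5 rows is dropped.

SQL:
SELECT a.student, b.title AS course
FROM enrollments a
INNER JOIN courses b ON a.course_id = b.id

Result:
student | course 
--------+--------
Iris    | Algebra
Frank   | Algebra
Mia     | History
Alice   | History


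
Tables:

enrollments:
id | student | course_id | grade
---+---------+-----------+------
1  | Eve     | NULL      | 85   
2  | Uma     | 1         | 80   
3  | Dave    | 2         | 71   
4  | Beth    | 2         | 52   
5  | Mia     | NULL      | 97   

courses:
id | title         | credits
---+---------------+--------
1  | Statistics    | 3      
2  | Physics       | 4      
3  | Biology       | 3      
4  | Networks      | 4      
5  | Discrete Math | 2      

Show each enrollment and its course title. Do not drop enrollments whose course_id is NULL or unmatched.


LEFT JOIN keeps every row from enrollments (the left table); where course_id has no match in courses, the course columns become NULL. Walk through each enrollment:
  - enrollment 1 (Eve): course_id=NULL, no match -> kept with NULL
  - enrollment 2 (Uma): course_id=1 -> matches Statistics
  - enrollment 3 (Dave): course_id=2 -> matches Physics
  - enrollment 4 (Beth): course_id=2 -> matches Physics
  - enrollment 5 (Mia): course_id=NULL, no match -> kept with NULL
All 5 rows appear; 2 have NULL course.

SQL:
SELECT a.student, b.title AS course
FROM enrollments a
LEFT JOIN courses b ON a.course_id = b.id

Result:
student | course    
--------+-----------
Eve     | NULL      
Uma     | Statistics
Dave    | Physics   
Beth    | Physics   
Mia     | NULL      


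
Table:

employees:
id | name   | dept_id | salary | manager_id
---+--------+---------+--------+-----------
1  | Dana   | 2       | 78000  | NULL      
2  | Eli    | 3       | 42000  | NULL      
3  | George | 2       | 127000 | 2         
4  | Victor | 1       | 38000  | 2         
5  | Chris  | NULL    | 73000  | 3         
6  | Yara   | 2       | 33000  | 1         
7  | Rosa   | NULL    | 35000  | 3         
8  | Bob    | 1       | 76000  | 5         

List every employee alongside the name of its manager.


This is a self-join: employees is joined to a second copy of itself, matching each row's manager_id to another row's id. Use LEFT JOIN so rows with manager_id=NULL are kept.
  - employee 1 (Dana): manager_id=NULL -> NULL
  - employee 2 (Eli): manager_id=NULL -> NULL
  - employee 3 (George): manager_id=2 -> Eli
  - employee 4 (Victor): manager_id=2 -> Eli
  - employee 5 (Chris): manager_id=3 -> George
  - employee 6 (Yara): manager_id=1 -> Dana
  - employee 7 (Rosa): manager_id=3 -> George
  - employee 8 (Bob): manager_id=5 -> Chris

SQL:
SELECT a.name AS item, b.name AS manager
FROM employees a
LEFT JOIN employees b ON a.manager_id = b.id

Result:
item   | manager
-------+--------
Dana   | NULL   
Eli    | NULL   
George | Eli    
Victor | Eli    
Chris  | George 
Yara   | Dana   
Rosa   | George 
Bob    | Chris  


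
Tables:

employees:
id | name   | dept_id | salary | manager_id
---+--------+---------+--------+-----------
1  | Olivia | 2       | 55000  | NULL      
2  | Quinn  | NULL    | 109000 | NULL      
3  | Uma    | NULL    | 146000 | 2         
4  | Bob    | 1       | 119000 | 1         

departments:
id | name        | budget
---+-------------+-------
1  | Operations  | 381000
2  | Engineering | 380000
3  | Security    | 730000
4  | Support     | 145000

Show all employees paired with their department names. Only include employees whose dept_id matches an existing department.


INNER JOIN keeps only employees rows whose dept_id matches an id in departments. Walk through each employee:
  - employee 1 (Olivia): dept_id=2 -> matches Engineering
  - employee 2 (Quinn): dept_id=NULL, no match -> dropped
  - employee 3 (Uma): dept_id=NULL, no match -> dropped
  - employee 4 (Bob): dept_id=1 -> matches Operations
So 2 of 4 rows are dropped.

SQL:
SELECT a.name, b.name AS department
FROM employees a
INNER JOIN departments b ON a.dept_id = b.id

Result:
name   | department 
-------+------------
Olivia | Engineering
Bob    | Operations 


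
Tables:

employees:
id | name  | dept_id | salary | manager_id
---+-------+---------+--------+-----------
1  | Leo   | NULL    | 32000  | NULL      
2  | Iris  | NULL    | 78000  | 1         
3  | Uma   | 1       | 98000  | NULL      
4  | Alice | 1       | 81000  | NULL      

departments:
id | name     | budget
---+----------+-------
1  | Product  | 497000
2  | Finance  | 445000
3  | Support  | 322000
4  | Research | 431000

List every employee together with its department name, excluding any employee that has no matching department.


INNER JOIN keeps only employees rows whose dept_id matches an id in departments. Walk through each employee:
  - employee 1 (Leo): dept_id=NULL, no match -> dropped
  - employee 2 (Iris): dept_id=NULL, no match -> dropped
  - employee 3 (Uma): dept_id=1 -> matches Product
  - employee 4 (Alice): dept_id=1 -> matches Product
So 2 of 4 rows are dropped.

SQL:
SELECT a.name, b.name AS department
FROM employees a
INNER JOIN departments b ON a.dept_id = b.id

Result:
name  | department
------+-----------
Uma   | Product   
Alice | Product   


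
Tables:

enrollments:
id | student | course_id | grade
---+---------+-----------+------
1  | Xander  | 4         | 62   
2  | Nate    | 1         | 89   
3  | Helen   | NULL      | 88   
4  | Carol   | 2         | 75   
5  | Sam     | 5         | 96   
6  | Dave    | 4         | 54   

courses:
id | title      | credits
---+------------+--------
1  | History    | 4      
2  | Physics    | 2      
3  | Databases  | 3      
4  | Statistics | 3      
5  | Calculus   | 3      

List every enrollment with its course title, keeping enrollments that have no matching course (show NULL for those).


LEFT JOIN keeps every row from enrollments (the left table); where course_id has no match in courses, the course columns become NULL. Walk through each enrollment:
  - enrollment 1 (Xander): course_id=4 -> matches Statistics
  - enrollment 2 (Nate): course_id=1 -> matches History
  - enrollment 3 (Helen): course_id=NULL, no match -> kept with NULL
  - enrollment 4 (Carol): course_id=2 -> matches Physics
  - enrollment 5 (Sam): course_id=5 -> matches Calculus
  - enrollment 6 (Dave): course_id=4 -> matches Statistics
All 6 rows appear; 1 has NULL course.

SQL:
SELECT a.student, b.title AS course
FROM enrollments a
LEFT JOIN courses b ON a.course_id = b.id

Result:
student | course    
--------+-----------
Xander  | Statistics
Nate    | History   
Helen   | NULL      
Carol   | Physics   
Sam     | Calculus  
Dave    | Statistics


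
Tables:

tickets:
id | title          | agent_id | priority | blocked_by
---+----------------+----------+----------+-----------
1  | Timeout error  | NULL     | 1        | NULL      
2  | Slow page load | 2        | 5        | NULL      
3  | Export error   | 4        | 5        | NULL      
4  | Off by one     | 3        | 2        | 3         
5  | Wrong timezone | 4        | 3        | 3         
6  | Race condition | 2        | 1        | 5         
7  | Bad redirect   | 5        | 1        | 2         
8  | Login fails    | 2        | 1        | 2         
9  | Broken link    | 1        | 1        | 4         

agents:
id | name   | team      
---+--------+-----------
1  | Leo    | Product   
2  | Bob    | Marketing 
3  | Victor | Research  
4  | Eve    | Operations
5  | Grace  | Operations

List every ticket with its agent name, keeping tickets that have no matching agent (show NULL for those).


LEFT JOIN keeps every row from tickets (the left table); where agent_id has no match in agents, the agent columns become NULL. Walk through each ticket:
  - ticket 1 (Timeout error): agent_id=NULL, no match -> kept with NULL
  - ticket 2 (Slow page load): agent_id=2 -> matches Bob
  - ticket 3 (Export error): agent_id=4 -> matches Eve
  - ticket 4 (Off by one): agent_id=3 -> matches Victor
  - ticket 5 (Wrong timezone): agent_id=4 -> matches Eve
  - ticket 6 (Race condition): agent_id=2 -> matches Bob
  - ticket 7 (Bad redirect): agent_id=5 -> matches Grace
  - ticket 8 (Login fails): agent_id=2 -> matches Bob
  - ticket 9 (Broken link): agent_id=1 -> matches Leo
All 9 rows appear; 1 has NULL agent.

SQL:
SELECT a.title, b.name AS agent
FROM tickets a
LEFT JOIN agents b ON a.agent_id = b.id

Result:
title          | agent 
---------------+-------
Timeout error  | NULL  
Slow page load | Bob   
Export error   | Eve   
Off by one     | Victor
Wrong timezone | Eve   
Race condition | Bob   
Bad redirect   | Grace 
Login fails    | Bob   
Broken link    | Leo   


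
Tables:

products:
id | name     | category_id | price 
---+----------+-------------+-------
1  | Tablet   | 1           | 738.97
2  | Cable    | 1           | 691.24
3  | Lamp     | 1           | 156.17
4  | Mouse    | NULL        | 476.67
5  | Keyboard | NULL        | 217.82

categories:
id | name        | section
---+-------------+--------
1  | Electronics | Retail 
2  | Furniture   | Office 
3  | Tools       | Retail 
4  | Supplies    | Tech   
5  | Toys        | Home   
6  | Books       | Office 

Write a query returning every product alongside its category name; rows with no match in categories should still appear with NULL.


LEFT JOIN keeps every row from products (the left table); where category_id has no match in categories, the category columns become NULL. Walk through each product:
  - product 1 (Tablet): category_id=1 -> matches Electronics
  - product 2 (Cable): category_id=1 -> matches Electronics
  - product 3 (Lamp): category_id=1 -> matches Electronics
  - product 4 (Mouse): category_id=NULL, no match -> kept with NULL
  - product 5 (Keyboard): category_id=NULL, no match -> kept with NULL
All 5 rows appear; 2 have NULL category.

SQL:
SELECT a.name, b.name AS category
FROM products a
LEFT JOIN categories b ON a.category_id = b.id

Result:
name     | category   
---------+------------
Tablet   | Electronics
Cable    | Electronics
Lamp     | Electronics
Mouse    | NULL       
Keyboard | NULL       


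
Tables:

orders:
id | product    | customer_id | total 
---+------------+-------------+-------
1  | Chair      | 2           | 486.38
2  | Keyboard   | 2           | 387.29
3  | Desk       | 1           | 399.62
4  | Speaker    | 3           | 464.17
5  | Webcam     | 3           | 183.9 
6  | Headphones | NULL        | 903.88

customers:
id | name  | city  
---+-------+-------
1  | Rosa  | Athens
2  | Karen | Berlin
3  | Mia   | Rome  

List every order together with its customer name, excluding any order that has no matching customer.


INNER JOIN keeps only orders rows whose customer_id matches an id in customers. Walk through each order:
  - order 1 (Chair): customer_id=2 -> matches Karen
  - order 2 (Keyboard): customer_id=2 -> matches Karen
  - order 3 (Desk): customer_id=1 -> matches Rosa
  - order 4 (Speaker): customer_id=3 -> matches Mia
  - order 5 (Webcam): customer_id=3 -> matches Mia
  - order 6 (Headphones): customer_id=NULL, no match -> dropped
So 1 of 6 rows is dropped.

SQL:
SELECT a.product, b.name AS customer
FROM orders a
INNER JOIN customers b ON a.customer_id = b.id

Result:
product  | customer
---------+---------
Chair    | Karen   
Keyboard | Karen   
Desk     | Rosa    
Speaker  | Mia     
Webcam   | Mia     


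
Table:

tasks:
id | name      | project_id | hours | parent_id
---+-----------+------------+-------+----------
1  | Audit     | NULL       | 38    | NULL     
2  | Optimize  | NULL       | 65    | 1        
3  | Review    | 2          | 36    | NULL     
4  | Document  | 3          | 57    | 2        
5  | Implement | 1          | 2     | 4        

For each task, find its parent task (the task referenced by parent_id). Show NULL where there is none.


This is a self-join: tasks is joined to a second copy of itself, matching each row's parent_id to another row's id. Use LEFT JOIN so rows with parent_id=NULL are kept.
  - task 1 (Audit): parent_id=NULL -> NULL
  - task 2 (Optimize): parent_id=1 -> Audit
  - task 3 (Review): parent_id=NULL -> NULL
  - task 4 (Document): parent_id=2 -> Optimize
  - task 5 (Implement): parent_id=4 -> Document

SQL:
SELECT a.name AS item, b.name AS parent
FROM tasks a
LEFT JOIN tasks b ON a.parent_id = b.id

Result:
item      | parent  
----------+---------
Audit     | NULL    
Optimize  | Audit   
Review    | NULL    
Document  | Optimize
Implement | Document


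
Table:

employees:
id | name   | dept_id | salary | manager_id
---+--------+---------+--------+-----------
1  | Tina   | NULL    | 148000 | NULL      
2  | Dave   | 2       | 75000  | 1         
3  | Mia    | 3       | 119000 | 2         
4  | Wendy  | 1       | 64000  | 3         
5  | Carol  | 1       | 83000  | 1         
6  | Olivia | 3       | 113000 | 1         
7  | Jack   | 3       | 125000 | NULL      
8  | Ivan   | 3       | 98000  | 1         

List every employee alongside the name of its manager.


This is a self-join: employees is joined to a second copy of itself, matching each row's manager_id to another row's id. Use LEFT JOIN so rows with manager_id=NULL are kept.
  - employee 1 (Tina): manager_id=NULL -> NULL
  - employee 2 (Dave): manager_id=1 -> Tina
  - employee 3 (Mia): manager_id=2 -> Dave
  - employee 4 (Wendy): manager_id=3 -> Mia
  - employee 5 (Carol): manager_id=1 -> Tina
  - employee 6 (Olivia): manager_id=1 -> Tina
  - employee 7 (Jack): manager_id=NULL -> NULL
  - employee 8 (Ivan): manager_id=1 -> Tina

SQL:
SELECT a.name AS item, b.name AS manager
FROM employees a
LEFT JOIN employees b ON a.manager_id = b.id

Result:
item   | manager
-------+--------
Tina   | NULL   
Dave   | Tina   
Mia    | Dave   
Wendy  | Mia    
Carol  | Tina   
Olivia | Tina   
Jack   | NULL   
Ivan   | Tina   


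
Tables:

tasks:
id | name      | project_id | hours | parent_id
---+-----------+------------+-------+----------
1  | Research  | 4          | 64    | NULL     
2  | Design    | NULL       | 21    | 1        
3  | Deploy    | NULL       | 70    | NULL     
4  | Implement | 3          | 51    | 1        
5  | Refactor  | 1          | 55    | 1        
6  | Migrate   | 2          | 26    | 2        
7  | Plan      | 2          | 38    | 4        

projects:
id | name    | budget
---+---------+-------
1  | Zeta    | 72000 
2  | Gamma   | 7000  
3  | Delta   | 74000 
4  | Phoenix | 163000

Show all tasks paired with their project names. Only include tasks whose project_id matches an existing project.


INNER JOIN keeps only tasks rows whose project_id matches an id in projects. Walk through each task:
  - task 1 (Research): project_id=4 -> matches Phoenix
  - task 2 (Design): project_id=NULL, no match -> dropped
  - task 3 (Deploy): project_id=NULL, no match -> dropped
  - task 4 (Implement): project_id=3 -> matches Delta
  - task 5 (Refactor): project_id=1 -> matches Zeta
  - task 6 (Migrate): project_id=2 -> matches Gamma
  - task 7 (Plan): project_id=2 -> matches Gamma
So 2 of 7 rows are dropped.

SQL:
SELECT a.name, b.name AS project
FROM tasks a
INNER JOIN projects b ON a.project_id = b.id

Result:
name      | project
----------+--------
Research  | Phoenix
Implement | Delta  
Refactor  | Zeta   
Migrate   | Gamma  
Plan      | Gamma  


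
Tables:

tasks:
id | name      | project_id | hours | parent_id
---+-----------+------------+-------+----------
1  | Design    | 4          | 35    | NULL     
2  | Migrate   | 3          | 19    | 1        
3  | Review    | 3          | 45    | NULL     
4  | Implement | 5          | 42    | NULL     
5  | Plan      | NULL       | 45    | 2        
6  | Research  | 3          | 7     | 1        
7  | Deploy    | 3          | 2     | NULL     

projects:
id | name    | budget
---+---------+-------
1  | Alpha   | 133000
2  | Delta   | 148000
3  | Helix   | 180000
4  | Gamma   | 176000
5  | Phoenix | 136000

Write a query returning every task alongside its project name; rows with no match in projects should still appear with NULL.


LEFT JOIN keeps every row from tasks (the left table); where project_id has no match in projects, the project columns become NULL. Walk through each task:
  - task 1 (Design): project_id=4 -> matches Gamma
  - task 2 (Migrate): project_id=3 -> matches Helix
  - task 3 (Review): project_id=3 -> matches Helix
  - task 4 (Implement): project_id=5 -> matches Phoenix
  - task 5 (Plan): project_id=NULL, no match -> kept with NULL
  - task 6 (Research): project_id=3 -> matches Helix
  - task 7 (Deploy): project_id=3 -> matches Helix
All 7 rows appear; 1 has NULL project.

SQL:
SELECT a.name, b.name AS project
FROM tasks a
LEFT JOIN projects b ON a.project_id = b.id

Result:
name      | project
----------+--------
Design    | Gamma  
Migrate   | Helix  
Review    | Helix  
Implement | Phoenix
Plan      | NULL   
Research  | Helix  
Deploy    | Helix  


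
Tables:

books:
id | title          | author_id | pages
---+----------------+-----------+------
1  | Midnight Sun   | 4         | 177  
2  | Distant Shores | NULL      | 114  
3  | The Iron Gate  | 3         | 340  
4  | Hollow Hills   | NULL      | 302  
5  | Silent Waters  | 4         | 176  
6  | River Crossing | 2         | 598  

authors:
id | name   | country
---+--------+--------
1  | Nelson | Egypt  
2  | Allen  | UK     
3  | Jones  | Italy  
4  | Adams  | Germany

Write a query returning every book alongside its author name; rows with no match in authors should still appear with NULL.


LEFT JOIN keeps every row from books (the left table); where author_id has no match in authors, the author columns become NULL. Walk through each book:
  - book 1 (Midnight Sun): author_id=4 -> matches Adams
  - book 2 (Distant Shores): author_id=NULL, no match -> kept with NULL
  - book 3 (The Iron Gate): author_id=3 -> matches Jones
  - book 4 (Hollow Hills): author_id=NULL, no match -> kept with NULL
  - book 5 (Silent Waters): author_id=4 -> matches Adams
  - book 6 (River Crossing): author_id=2 -> matches Allen
All 6 rows appear; 2 have NULL author.

SQL:
SELECT a.title, b.name AS author
FROM books a
LEFT JOIN authors b ON a.author_id = b.id

Result:
title          | author
---------------+-------
Midnight Sun   | Adams 
Distant Shores | NULL  
The Iron Gate  | Jones 
Hollow Hills   | NULL  
Silent Waters  | Adams 
River Crossing | Allen 


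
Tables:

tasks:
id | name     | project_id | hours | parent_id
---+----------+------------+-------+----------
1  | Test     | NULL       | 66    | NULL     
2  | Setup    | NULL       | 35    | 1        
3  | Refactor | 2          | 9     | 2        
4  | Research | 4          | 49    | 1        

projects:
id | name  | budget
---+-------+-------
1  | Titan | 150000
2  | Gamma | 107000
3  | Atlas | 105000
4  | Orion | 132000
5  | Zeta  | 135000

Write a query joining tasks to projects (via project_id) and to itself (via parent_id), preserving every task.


Two LEFT JOINs from the same base table tasks: one to projects via project_id, one to tasks itself via parent_id. Both are LEFT so every task is preserved.
Match against projects:
  - task 1 (Test): project_id=NULL, no match -> kept with NULL
  - task 2 (Setup): project_id=NULL, no match -> kept with NULL
  - task 3 (Refactor): project_id=2 -> matches Gamma
  - task 4 (Research): project_id=4 -> matches Orion
Match against tasks (self):
  - task 1 (Test): parent_id=NULL -> NULL
  - task 2 (Setup): parent_id=1 -> Test
  - task 3 (Refactor): parent_id=2 -> Setup
  - task 4 (Research): parent_id=1 -> Test

SQL:
SELECT a.name, b.name AS project, c.name AS parent
FROM tasks a
LEFT JOIN projects b ON a.project_id = b.id
LEFT JOIN tasks c ON a.parent_id = c.id

Result:
name     | project | parent
---------+---------+-------
Test     | NULL    | NULL  
Setup    | NULL    | Test  
Refactor | Gamma   | Setup 
Research | Orion   | Test  


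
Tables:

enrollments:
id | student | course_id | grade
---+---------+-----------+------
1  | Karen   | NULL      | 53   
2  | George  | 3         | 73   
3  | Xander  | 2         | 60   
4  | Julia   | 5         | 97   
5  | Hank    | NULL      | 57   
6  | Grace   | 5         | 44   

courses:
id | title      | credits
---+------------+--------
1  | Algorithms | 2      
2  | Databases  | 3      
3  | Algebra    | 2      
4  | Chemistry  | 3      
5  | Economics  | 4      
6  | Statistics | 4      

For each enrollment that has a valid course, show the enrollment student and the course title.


INNER JOIN keeps only enrollments rows whose course_id matches an id in courses. Walk through each enrollment:
  - enrollment 1 (Karen): course_id=NULL, no match -> dropped
  - enrollment 2 (George): course_id=3 -> matches Algebra
  - enrollment 3 (Xander): course_id=2 -> matches Databases
  - enrollment 4 (Julia): course_id=5 -> matches Economics
  - enrollment 5 (Hank): course_id=NULL, no match -> dropped
  - enrollment 6 (Grace): course_id=5 -> matches Economics
So 2 of 6 rows are dropped.

SQL:
SELECT a.student, b.title AS course
FROM enrollments a
INNER JOIN courses b ON a.course_id = b.id

Result:
student | course   
--------+----------
George  | Algebra  
Xander  | Databases
Julia   | Economics
Grace   | Economics


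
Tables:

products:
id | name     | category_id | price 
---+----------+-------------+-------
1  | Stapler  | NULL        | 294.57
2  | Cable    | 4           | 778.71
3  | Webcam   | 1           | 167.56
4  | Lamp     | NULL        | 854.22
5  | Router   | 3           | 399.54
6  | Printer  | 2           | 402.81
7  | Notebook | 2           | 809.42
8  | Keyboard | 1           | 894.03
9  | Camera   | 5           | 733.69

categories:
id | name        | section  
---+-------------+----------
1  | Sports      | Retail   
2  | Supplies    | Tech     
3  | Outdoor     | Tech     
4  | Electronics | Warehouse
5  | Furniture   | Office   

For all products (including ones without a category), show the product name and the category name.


LEFT JOIN keeps every row from products (the left table); where category_id has no match in categories, the category columns become NULL. Walk through each product:
  - product 1 (Stapler): category_id=NULL, no match -> kept with NULL
  - product 2 (Cable): category_id=4 -> matches Electronics
  - product 3 (Webcam): category_id=1 -> matches Sports
  - product 4 (Lamp): category_id=NULL, no match -> kept with NULL
  - product 5 (Router): category_id=3 -> matches Outdoor
  - product 6 (Printer): category_id=2 -> matches Supplies
  - product 7 (Notebook): category_id=2 -> matches Supplies
  - product 8 (Keyboard): category_id=1 -> matches Sports
  - product 9 (Camera): category_id=5 -> matches Furniture
All 9 rows appear; 2 have NULL category.

SQL:
SELECT a.name, b.name AS category
FROM products a
LEFT JOIN categories b ON a.category_id = b.id

Result:
name     | category   
---------+------------
Stapler  | NULL       
Cable    | Electronics
Webcam   | Sports     
Lamp     | NULL       
Router   | Outdoor    
Printer  | Supplies   
Notebook | Supplies   
Keyboard | Sports     
Camera   | Furniture  


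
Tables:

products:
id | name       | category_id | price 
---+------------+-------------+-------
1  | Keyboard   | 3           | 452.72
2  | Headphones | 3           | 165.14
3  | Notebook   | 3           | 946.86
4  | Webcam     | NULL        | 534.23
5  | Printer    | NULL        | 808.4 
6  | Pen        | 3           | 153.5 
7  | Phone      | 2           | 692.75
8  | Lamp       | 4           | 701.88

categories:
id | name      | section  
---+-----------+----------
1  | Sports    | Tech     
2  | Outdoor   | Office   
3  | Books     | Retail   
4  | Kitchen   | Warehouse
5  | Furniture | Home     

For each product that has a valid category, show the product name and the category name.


INNER JOIN keeps only products rows whose category_id matches an id in categories. Walk through each product:
  - product 1 (Keyboard): category_id=3 -> matches Books
  - product 2 (Headphones): category_id=3 -> matches Books
  - product 3 (Notebook): category_id=3 -> matches Books
  - product 4 (Webcam): category_id=NULL, no match -> dropped
  - product 5 (Printer): category_id=NULL, no match -> dropped
  - product 6 (Pen): category_id=3 -> matches Books
  - product 7 (Phone): category_id=2 -> matches Outdoor
  - product 8 (Lamp): category_id=4 -> matches Kitchen
So 2 of 8 rows are dropped.

SQL:
SELECT a.name, b.name AS category
FROM products a
INNER JOIN categories b ON a.category_id = b.id

Result:
name       | category
-----------+---------
Keyboard   | Books   
Headphones | Books   
Notebook   | Books   
Pen        | Books   
Phone      | Outdoor 
Lamp       | Kitchen 


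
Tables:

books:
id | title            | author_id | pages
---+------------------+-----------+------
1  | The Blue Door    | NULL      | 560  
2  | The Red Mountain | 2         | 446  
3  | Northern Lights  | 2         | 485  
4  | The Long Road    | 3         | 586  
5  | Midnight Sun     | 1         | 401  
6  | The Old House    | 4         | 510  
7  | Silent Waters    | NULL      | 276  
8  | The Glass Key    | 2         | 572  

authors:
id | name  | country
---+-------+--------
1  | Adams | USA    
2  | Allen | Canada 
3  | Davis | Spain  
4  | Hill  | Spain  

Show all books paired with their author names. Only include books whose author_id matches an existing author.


INNER JOIN keeps only books rows whose author_id matches an id in authors. Walk through each book:
  - book 1 (The Blue Door): author_id=NULL, no match -> dropped
  - book 2 (The Red Mountain): author_id=2 -> matches Allen
  - book 3 (Northern Lights): author_id=2 -> matches Allen
  - book 4 (The Long Road): author_id=3 -> matches Davis
  - book 5 (Midnight Sun): author_id=1 -> matches Adams
  - book 6 (The Old House): author_id=4 -> matches Hill
  - book 7 (Silent Waters): author_id=NULL, no match -> dropped
  - book 8 (The Glass Key): author_id=2 -> matches Allen
So 2 of 8 rows are dropped.

SQL:
SELECT a.title, b.name AS author
FROM books a
INNER JOIN authors b ON a.author_id = b.id

Result:
title            | author
-----------------+-------
The Red Mountain | Allen 
Northern Lights  | Allen 
The Long Road    | Davis 
Midnight Sun     | Adams 
The Old House    | Hill  
The Glass Key    | Allen 


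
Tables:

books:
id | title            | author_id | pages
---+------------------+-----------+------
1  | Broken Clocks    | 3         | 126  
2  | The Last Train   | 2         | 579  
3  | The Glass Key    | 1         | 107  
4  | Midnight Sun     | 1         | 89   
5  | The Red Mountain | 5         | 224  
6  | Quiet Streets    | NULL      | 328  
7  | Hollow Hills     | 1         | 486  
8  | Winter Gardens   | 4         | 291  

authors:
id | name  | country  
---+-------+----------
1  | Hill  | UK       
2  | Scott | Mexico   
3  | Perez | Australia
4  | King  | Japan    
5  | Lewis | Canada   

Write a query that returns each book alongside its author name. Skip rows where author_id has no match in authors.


INNER JOIN keeps only books rows whose author_id matches an id in authors. Walk through each book:
  - book 1 (Broken Clocks): author_id=3 -> matches Perez
  - book 2 (The Last Train): author_id=2 -> matches Scott
  - book 3 (The Glass Key): author_id=1 -> matches Hill
  - book 4 (Midnight Sun): author_id=1 -> matches Hill
  - book 5 (The Red Mountain): author_id=5 -> matches Lewis
  - book 6 (Quiet Streets): author_id=NULL, no match -> dropped
  - book 7 (Hollow Hills): author_id=1 -> matches Hill
  - book 8 (Winter Gardens): author_id=4 -> matches King
So 1 of 8 rows is dropped.

SQL:
SELECT a.title, b.name AS author
FROM books a
INNER JOIN authors b ON a.author_id = b.id

Result:
title            | author
-----------------+-------
Broken Clocks    | Perez 
The Last Train   | Scott 
The Glass Key    | Hill  
Midnight Sun     | Hill  
The Red Mountain | Lewis 
Hollow Hills     | Hill  
Winter Gardens   | King  
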